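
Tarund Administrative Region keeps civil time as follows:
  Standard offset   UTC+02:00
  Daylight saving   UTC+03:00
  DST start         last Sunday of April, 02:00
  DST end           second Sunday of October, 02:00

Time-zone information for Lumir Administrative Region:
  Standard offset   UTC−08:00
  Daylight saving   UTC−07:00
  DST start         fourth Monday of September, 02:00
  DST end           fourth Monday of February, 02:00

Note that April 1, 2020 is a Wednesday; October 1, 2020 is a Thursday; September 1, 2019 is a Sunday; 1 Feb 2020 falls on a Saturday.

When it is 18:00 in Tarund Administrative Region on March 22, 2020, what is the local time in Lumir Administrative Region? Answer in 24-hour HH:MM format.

1 April 2020 is a Wednesday, so Sundays fall on 5, 12, 19, 26; the last is April 26.
1 October 2020 is a Thursday, so the first Sunday is October 4 and the second is October 11.
March 22, 2020 does not fall between 26 April and 11 October, so daylight saving is not in effect and Tarund Administrative Region is at UTC+02:00.
18:00 Tarund Administrative Region − 2h = 16:00 UTC.
1 September 2019 is a Sunday, so the first Monday is September 2 and the fourth is September 23.
1 February 2020 is a Saturday, so the first Monday is February 3 and the fourth is February 24.
At the standard offset (UTC−08:00), 16:00 UTC − 8h = 08:00 Lumir Administrative Region standard time.
Daylight saving runs 23 September 2019 – 24 February 2020; the standard-time date in Lumir Administrative Region, March 22, 2020, is outside that window, so Lumir Administrative Region is on standard time at UTC−08:00.
16:00 UTC − 8h = 08:00 Lumir Administrative Region.

08:00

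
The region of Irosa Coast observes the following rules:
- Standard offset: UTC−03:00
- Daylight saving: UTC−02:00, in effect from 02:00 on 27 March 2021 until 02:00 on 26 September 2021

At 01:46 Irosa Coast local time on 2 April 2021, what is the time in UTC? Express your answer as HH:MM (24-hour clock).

2 April 2021 falls between 27 March and 26 September, so daylight saving is in effect and Irosa Coast is at UTC−02:00.
01:46 local + 2h = 03:46 UTC.

03:46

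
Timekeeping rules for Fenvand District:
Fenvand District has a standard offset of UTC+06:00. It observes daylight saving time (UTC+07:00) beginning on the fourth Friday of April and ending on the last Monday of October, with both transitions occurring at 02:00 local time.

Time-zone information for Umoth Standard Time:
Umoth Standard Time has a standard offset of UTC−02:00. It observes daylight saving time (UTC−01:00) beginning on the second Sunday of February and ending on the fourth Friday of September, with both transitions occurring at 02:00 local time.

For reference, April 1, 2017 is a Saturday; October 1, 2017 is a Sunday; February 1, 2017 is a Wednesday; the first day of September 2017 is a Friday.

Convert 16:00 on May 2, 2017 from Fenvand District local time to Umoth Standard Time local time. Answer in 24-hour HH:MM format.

1 April 2017 is a Saturday, so the first Friday is April 7 and the fourth is April 28.
1 October 2017 is a Sunday, so Mondays fall on 2, 9, 16, 23, 30; the last is October 30.
May 2, 2017 lies within the daylight-saving period (28 April – 30 October), so Fenvand District is on daylight time, UTC+07:00.
16:00 Fenvand District − 7h = 09:00 UTC.
1 February 2017 is a Wednesday, so the first Sunday is February 5 and the second is February 12.
1 September 2017 is a Friday, so the first Friday is September 1 and the fourth is September 22.
At the standard offset (UTC−02:00), 09:00 UTC − 2h = 07:00 Umoth Standard Time standard time.
The standard-time date in Umoth Standard Time, May 2, 2017, lies within the daylight-saving period (12 February – 22 September), so Umoth Standard Time is on daylight time, UTC−01:00.
09:00 UTC − 1h = 08:00 Umoth Standard Time.

08:00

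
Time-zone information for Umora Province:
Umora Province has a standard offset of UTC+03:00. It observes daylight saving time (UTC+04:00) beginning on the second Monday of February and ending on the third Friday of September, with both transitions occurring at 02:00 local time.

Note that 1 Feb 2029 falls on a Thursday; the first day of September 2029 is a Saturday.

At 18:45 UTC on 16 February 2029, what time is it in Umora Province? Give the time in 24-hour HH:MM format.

22:45

1 February 2029 is a Thursday, so the first Monday is February 5 and the second is February 12.
1 September 2029 is a Saturday, so the first Friday is September 7 and the third is September 21.
At the standard offset (UTC+03:00), 18:45 UTC + 3h = 21:45 Umora Province standard time.
The standard-time date in Umora Province, 16 February 2029, lies within the daylight-saving period (12 February – 21 September), so Umora Province is on daylight time, UTC+04:00.
18:45 UTC + 4h = 22:45 local.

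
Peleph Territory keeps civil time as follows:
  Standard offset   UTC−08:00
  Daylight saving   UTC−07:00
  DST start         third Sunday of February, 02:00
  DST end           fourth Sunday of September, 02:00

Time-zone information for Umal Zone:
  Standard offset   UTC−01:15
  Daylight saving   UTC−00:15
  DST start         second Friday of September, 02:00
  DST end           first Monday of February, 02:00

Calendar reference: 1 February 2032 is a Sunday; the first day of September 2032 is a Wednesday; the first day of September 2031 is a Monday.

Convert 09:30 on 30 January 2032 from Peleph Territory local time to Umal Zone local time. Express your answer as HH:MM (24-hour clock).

17:15

1 February 2032 is a Sunday, so the first Sunday is February 1 and the third is February 15.
1 September 2032 is a Wednesday, so the first Sunday is September 5 and the fourth is September 26.
30 January 2032 is outside the daylight-saving period (15 February – 26 September), so Peleph Territory is on standard time, UTC−08:00.
09:30 Peleph Territory + 8h = 17:30 UTC.
1 September 2031 is a Monday, so the first Friday is September 5 and the second is September 12.
1 February 2032 is a Sunday, so the first Monday is February 2.
At the standard offset (UTC−01:15), 17:30 UTC − 1h15m = 16:15 Umal Zone standard time.
Daylight saving runs 12 September 2031 – 2 February 2032; the standard-time date in Umal Zone, 30 January 2032, is inside that window, so Umal Zone is at UTC−00:15.
17:30 UTC − 0h15m = 17:15 Umal Zone.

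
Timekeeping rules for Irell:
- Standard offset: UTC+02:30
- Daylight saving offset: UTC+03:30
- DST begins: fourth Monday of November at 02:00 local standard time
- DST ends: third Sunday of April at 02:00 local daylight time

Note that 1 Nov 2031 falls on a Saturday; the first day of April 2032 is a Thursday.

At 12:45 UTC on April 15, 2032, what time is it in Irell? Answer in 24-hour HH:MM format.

1 November 2031 is a Saturday, so the first Monday is November 3 and the fourth is November 24.
1 April 2032 is a Thursday, so the first Sunday is April 4 and the third is April 18.
At the standard offset (UTC+02:30), 12:45 UTC + 2h30m = 15:15 Irell standard time.
The standard-time date in Irell, April 15, 2032, falls between 24 November 2031 and 18 April 2032, so daylight saving is in effect and Irell is at UTC+03:30.
12:45 UTC + 3h30m = 16:15 local.

16:15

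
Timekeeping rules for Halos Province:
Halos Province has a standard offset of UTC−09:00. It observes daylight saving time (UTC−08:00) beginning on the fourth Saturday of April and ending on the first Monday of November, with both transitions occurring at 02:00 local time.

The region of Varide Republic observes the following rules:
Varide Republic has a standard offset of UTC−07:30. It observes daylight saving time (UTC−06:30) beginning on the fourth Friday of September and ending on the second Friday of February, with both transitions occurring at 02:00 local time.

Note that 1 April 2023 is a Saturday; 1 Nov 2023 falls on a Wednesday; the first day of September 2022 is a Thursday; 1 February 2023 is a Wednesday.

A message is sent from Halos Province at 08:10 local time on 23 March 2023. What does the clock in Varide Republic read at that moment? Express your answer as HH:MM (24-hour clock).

1 April 2023 is a Saturday, so the first Saturday is April 1 and the fourth is April 22.
1 November 2023 is a Wednesday, so the first Monday is November 6.
23 March 2023 does not fall between 22 April and 6 November, so daylight saving is not in effect and Halos Province is at UTC−09:00.
08:10 Halos Province + 9h = 17:10 UTC.
1 September 2022 is a Thursday, so the first Friday is September 2 and the fourth is September 23.
1 February 2023 is a Wednesday, so the first Friday is February 3 and the second is February 10.
At the standard offset (UTC−07:30), 17:10 UTC − 7h30m = 09:40 Varide Republic standard time.
Daylight saving runs 23 September 2022 – 10 February 2023; the standard-time date in Varide Republic, 23 March 2023, is outside that window, so Varide Republic is on standard time at UTC−07:30.
17:10 UTC − 7h30m = 09:40 Varide Republic.

09:40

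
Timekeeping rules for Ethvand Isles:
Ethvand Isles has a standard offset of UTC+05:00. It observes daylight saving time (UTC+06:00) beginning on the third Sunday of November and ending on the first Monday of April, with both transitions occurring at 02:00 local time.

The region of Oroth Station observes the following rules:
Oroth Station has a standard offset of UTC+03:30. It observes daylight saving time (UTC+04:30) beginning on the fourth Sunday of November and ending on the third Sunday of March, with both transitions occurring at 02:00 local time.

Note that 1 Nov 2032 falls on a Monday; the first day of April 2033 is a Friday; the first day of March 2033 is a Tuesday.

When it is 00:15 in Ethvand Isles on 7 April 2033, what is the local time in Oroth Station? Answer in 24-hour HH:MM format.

22:45

1 November 2032 is a Monday, so the first Sunday is November 7 and the third is November 21.
1 April 2033 is a Friday, so the first Monday is April 4.
Daylight saving runs 21 November 2032 – 4 April 2033; 7 April 2033 is outside that window, so Ethvand Isles is on standard time at UTC+05:00.
00:15 Ethvand Isles − 5h = 19:15 UTC (rolling into the previous day, 6 April 2033).
1 November 2032 is a Monday, so the first Sunday is November 7 and the fourth is November 28.
1 March 2033 is a Tuesday, so the first Sunday is March 6 and the third is March 20.
At the standard offset (UTC+03:30), 19:15 UTC + 3h30m = 22:45 Oroth Station standard time.
The standard-time date in Oroth Station, 6 April 2033, does not fall between 28 November 2032 and 20 March 2033, so daylight saving is not in effect and Oroth Station is at UTC+03:30.
19:15 UTC + 3h30m = 22:45 Oroth Station.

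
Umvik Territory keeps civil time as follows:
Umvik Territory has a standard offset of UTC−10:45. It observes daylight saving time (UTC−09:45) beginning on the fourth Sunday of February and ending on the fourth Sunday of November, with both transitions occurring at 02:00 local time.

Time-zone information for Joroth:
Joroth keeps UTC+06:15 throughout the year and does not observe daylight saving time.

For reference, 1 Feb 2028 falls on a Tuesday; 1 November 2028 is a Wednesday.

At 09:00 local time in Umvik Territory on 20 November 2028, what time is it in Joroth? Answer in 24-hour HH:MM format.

01:00

1 February 2028 is a Tuesday, so the first Sunday is February 6 and the fourth is February 27.
1 November 2028 is a Wednesday, so the first Sunday is November 5 and the fourth is November 26.
20 November 2028 falls between 27 February and 26 November, so daylight saving is in effect and Umvik Territory is at UTC−09:45.
09:00 Umvik Territory + 9h45m = 18:45 UTC.
Joroth has no daylight saving, so its offset is UTC+06:15 year-round.
18:45 UTC + 6h15m = 01:00 Joroth (rolling into the next day, 21 November 2028).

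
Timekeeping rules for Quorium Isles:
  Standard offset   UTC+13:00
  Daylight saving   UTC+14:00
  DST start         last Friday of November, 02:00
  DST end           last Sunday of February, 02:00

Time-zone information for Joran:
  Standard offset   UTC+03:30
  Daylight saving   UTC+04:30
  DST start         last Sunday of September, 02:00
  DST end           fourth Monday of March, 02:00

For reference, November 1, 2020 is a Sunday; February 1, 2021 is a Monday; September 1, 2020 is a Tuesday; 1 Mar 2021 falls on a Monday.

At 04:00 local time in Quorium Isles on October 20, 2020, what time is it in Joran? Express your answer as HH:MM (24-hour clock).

1 November 2020 is a Sunday, so Fridays fall on 6, 13, 20, 27; the last is November 27.
1 February 2021 is a Monday, so Sundays fall on 7, 14, 21, 28; the last is February 28.
October 20, 2020 does not fall between 27 November 2020 and 28 February 2021, so daylight saving is not in effect and Quorium Isles is at UTC+13:00.
04:00 Quorium Isles − 13h = 15:00 UTC (rolling into the previous day, 19 October 2020).
1 September 2020 is a Tuesday, so Sundays fall on 6, 13, 20, 27; the last is September 27.
1 March 2021 is a Monday, so the first Monday is March 1 and the fourth is March 22.
At the standard offset (UTC+03:30), 15:00 UTC + 3h30m = 18:30 Joran standard time.
Daylight saving runs 27 September 2020 – 22 March 2021; the standard-time date in Joran, October 19, 2020, is inside that window, so Joran is at UTC+04:30.
15:00 UTC + 4h30m = 19:30 Joran.

19:30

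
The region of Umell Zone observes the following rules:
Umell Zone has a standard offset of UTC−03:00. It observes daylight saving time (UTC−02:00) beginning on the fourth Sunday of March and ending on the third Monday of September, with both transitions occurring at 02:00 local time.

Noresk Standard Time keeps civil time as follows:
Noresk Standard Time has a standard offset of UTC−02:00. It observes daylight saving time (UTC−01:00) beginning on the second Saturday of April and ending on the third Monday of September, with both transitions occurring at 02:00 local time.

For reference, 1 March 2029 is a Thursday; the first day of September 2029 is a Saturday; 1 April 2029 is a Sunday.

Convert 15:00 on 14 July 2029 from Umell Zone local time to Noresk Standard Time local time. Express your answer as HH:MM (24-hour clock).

16:00

1 March 2029 is a Thursday, so the first Sunday is March 4 and the fourth is March 25.
1 September 2029 is a Saturday, so the first Monday is September 3 and the third is September 17.
Daylight saving runs 25 March – 17 September; 14 July 2029 is inside that window, so Umell Zone is at UTC−02:00.
15:00 Umell Zone + 2h = 17:00 UTC.
1 April 2029 is a Sunday, so the first Saturday is April 7 and the second is April 14.
1 September 2029 is a Saturday, so the first Monday is September 3 and the third is September 17.
At the standard offset (UTC−02:00), 17:00 UTC − 2h = 15:00 Noresk Standard Time standard time.
The standard-time date in Noresk Standard Time, 14 July 2029, falls between 14 April and 17 September, so daylight saving is in effect and Noresk Standard Time is at UTC−01:00.
17:00 UTC − 1h = 16:00 Noresk Standard Time.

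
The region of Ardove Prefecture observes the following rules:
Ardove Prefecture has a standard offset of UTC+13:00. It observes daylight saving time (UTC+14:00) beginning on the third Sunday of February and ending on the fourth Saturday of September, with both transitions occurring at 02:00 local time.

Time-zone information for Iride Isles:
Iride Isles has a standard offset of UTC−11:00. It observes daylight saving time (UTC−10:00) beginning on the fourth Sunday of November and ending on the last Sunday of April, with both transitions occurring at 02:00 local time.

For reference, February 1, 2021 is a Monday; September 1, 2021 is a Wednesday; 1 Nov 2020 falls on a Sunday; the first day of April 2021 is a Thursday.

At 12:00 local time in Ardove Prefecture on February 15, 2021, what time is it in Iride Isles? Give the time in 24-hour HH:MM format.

13:00

1 February 2021 is a Monday, so the first Sunday is February 7 and the third is February 21.
1 September 2021 is a Wednesday, so the first Saturday is September 4 and the fourth is September 25.
Daylight saving runs 21 February – 25 September; February 15, 2021 is outside that window, so Ardove Prefecture is on standard time at UTC+13:00.
12:00 Ardove Prefecture − 13h = 23:00 UTC (rolling into the previous day, 14 February 2021).
1 November 2020 is a Sunday, so the first Sunday is November 1 and the fourth is November 22.
1 April 2021 is a Thursday, so Sundays fall on 4, 11, 18, 25; the last is April 25.
At the standard offset (UTC−11:00), 23:00 UTC − 11h = 12:00 Iride Isles standard time.
The standard-time date in Iride Isles, February 14, 2021, lies within the daylight-saving period (22 November 2020 – 25 April 2021), so Iride Isles is on daylight time, UTC−10:00.
23:00 UTC − 10h = 13:00 Iride Isles.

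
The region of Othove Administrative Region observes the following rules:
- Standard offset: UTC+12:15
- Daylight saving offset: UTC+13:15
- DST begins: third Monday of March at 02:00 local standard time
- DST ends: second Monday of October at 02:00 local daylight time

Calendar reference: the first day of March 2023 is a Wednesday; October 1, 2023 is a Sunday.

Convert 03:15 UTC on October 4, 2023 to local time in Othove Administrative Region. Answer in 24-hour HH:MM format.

1 March 2023 is a Wednesday, so the first Monday is March 6 and the third is March 20.
1 October 2023 is a Sunday, so the first Monday is October 2 and the second is October 9.
At the standard offset (UTC+12:15), 03:15 UTC + 12h15m = 15:30 Othove Administrative Region standard time.
The standard-time date in Othove Administrative Region, October 4, 2023, lies within the daylight-saving period (20 March – 9 October), so Othove Administrative Region is on daylight time, UTC+13:15.
03:15 UTC + 13h15m = 16:30 local.

16:30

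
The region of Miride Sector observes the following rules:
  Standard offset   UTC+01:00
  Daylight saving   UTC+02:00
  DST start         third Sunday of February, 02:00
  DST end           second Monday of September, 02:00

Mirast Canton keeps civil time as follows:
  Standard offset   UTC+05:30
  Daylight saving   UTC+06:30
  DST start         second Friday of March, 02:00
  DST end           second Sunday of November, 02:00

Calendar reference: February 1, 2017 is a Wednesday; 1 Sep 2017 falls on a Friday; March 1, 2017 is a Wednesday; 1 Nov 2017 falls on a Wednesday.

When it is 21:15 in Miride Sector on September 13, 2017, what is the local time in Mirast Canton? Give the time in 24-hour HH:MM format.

02:45

1 February 2017 is a Wednesday, so the first Sunday is February 5 and the third is February 19.
1 September 2017 is a Friday, so the first Monday is September 4 and the second is September 11.
Daylight saving runs 19 February – 11 September; September 13, 2017 is outside that window, so Miride Sector is on standard time at UTC+01:00.
21:15 Miride Sector − 1h = 20:15 UTC.
1 March 2017 is a Wednesday, so the first Friday is March 3 and the second is March 10.
1 November 2017 is a Wednesday, so the first Sunday is November 5 and the second is November 12.
At the standard offset (UTC+05:30), 20:15 UTC + 5h30m = 01:45 Mirast Canton standard time (rolling into the next day, 14 September 2017).
The standard-time date in Mirast Canton, September 14, 2017, falls between 10 March and 12 November, so daylight saving is in effect and Mirast Canton is at UTC+06:30.
20:15 UTC + 6h30m = 02:45 Mirast Canton (rolling into the next day, 14 September 2017).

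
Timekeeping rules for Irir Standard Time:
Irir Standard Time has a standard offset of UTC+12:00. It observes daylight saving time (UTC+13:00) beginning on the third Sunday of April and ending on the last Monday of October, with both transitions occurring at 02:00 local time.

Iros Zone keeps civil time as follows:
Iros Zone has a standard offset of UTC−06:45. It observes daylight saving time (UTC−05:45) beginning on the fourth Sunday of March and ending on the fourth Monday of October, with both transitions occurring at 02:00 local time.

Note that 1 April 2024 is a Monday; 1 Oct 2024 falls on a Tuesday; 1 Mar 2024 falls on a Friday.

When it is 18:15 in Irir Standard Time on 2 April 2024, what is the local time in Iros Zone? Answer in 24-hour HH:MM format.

00:30

1 April 2024 is a Monday, so the first Sunday is April 7 and the third is April 21.
1 October 2024 is a Tuesday, so Mondays fall on 7, 14, 21, 28; the last is October 28.
Daylight saving runs 21 April – 28 October; 2 April 2024 is outside that window, so Irir Standard Time is on standard time at UTC+12:00.
18:15 Irir Standard Time − 12h = 06:15 UTC.
1 March 2024 is a Friday, so the first Sunday is March 3 and the fourth is March 24.
1 October 2024 is a Tuesday, so the first Monday is October 7 and the fourth is October 28.
At the standard offset (UTC−06:45), 06:15 UTC − 6h45m = 23:30 Iros Zone standard time (rolling into the previous day, 1 April 2024).
The standard-time date in Iros Zone, 1 April 2024, falls between 24 March and 28 October, so daylight saving is in effect and Iros Zone is at UTC−05:45.
06:15 UTC − 5h45m = 00:30 Iros Zone.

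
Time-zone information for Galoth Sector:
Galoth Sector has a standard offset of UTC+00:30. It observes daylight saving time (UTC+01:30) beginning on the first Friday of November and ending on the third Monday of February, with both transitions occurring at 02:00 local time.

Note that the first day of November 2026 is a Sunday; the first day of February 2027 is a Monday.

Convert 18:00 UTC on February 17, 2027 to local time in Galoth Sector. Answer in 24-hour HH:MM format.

1 November 2026 is a Sunday, so the first Friday is November 6.
1 February 2027 is a Monday, so the first Monday is February 1 and the third is February 15.
At the standard offset (UTC+00:30), 18:00 UTC + 0h30m = 18:30 Galoth Sector standard time.
The standard-time date in Galoth Sector, February 17, 2027, does not fall between 6 November 2026 and 15 February 2027, so daylight saving is not in effect and Galoth Sector is at UTC+00:30.
18:00 UTC + 0h30m = 18:30 local.

18:30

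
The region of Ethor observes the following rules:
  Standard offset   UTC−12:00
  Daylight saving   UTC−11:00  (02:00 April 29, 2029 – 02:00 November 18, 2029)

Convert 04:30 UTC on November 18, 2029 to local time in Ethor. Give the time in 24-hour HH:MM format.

At the standard offset (UTC−12:00), 04:30 UTC − 12h = 16:30 Ethor standard time (rolling into the previous day, 17 November 2029).
The standard-time date in Ethor, November 17, 2029, falls between 29 April and 18 November, so daylight saving is in effect and Ethor is at UTC−11:00.
04:30 UTC − 11h = 17:30 local (rolling into the previous day, 17 November 2029).

17:30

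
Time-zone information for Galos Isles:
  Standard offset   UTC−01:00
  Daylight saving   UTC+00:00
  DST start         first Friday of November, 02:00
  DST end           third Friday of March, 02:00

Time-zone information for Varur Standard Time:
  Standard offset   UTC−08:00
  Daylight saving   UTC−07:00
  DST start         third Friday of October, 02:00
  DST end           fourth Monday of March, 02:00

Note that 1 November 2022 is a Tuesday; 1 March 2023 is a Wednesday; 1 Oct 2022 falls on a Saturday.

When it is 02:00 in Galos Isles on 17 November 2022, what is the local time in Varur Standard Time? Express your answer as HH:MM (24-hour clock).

1 November 2022 is a Tuesday, so the first Friday is November 4.
1 March 2023 is a Wednesday, so the first Friday is March 3 and the third is March 17.
17 November 2022 lies within the daylight-saving period (4 November 2022 – 17 March 2023), so Galos Isles is on daylight time, UTC+00:00.
02:00 Galos Isles − 0h = 02:00 UTC.
1 October 2022 is a Saturday, so the first Friday is October 7 and the third is October 21.
1 March 2023 is a Wednesday, so the first Monday is March 6 and the fourth is March 27.
At the standard offset (UTC−08:00), 02:00 UTC − 8h = 18:00 Varur Standard Time standard time (rolling into the previous day, 16 November 2022).
The standard-time date in Varur Standard Time, 16 November 2022, falls between 21 October 2022 and 27 March 2023, so daylight saving is in effect and Varur Standard Time is at UTC−07:00.
02:00 UTC − 7h = 19:00 Varur Standard Time (rolling into the previous day, 16 November 2022).

19:00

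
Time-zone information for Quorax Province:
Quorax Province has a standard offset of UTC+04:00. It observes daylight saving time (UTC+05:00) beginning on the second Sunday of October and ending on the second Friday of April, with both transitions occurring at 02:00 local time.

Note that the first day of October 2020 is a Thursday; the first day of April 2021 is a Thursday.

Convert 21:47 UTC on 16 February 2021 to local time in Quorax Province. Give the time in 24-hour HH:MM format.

1 October 2020 is a Thursday, so the first Sunday is October 4 and the second is October 11.
1 April 2021 is a Thursday, so the first Friday is April 2 and the second is April 9.
At the standard offset (UTC+04:00), 21:47 UTC + 4h = 01:47 Quorax Province standard time (rolling into the next day, 17 February 2021).
Daylight saving runs 11 October 2020 – 9 April 2021; the standard-time date in Quorax Province, 17 February 2021, is inside that window, so Quorax Province is at UTC+05:00.
21:47 UTC + 5h = 02:47 local (rolling into the next day, 17 February 2021).

02:47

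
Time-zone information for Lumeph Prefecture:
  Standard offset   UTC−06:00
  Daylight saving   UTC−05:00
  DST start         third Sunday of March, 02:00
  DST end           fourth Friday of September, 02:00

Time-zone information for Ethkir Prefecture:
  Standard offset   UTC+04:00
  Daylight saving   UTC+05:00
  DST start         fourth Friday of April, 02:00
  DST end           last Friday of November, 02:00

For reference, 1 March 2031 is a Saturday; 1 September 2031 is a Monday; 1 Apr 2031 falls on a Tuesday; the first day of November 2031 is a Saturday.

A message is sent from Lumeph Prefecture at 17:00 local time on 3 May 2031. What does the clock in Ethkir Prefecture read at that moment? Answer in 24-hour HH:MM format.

03:00

1 March 2031 is a Saturday, so the first Sunday is March 2 and the third is March 16.
1 September 2031 is a Monday, so the first Friday is September 5 and the fourth is September 26.
Daylight saving runs 16 March – 26 September; 3 May 2031 is inside that window, so Lumeph Prefecture is at UTC−05:00.
17:00 Lumeph Prefecture + 5h = 22:00 UTC.
1 April 2031 is a Tuesday, so the first Friday is April 4 and the fourth is April 25.
1 November 2031 is a Saturday, so Fridays fall on 7, 14, 21, 28; the last is November 28.
At the standard offset (UTC+04:00), 22:00 UTC + 4h = 02:00 Ethkir Prefecture standard time (rolling into the next day, 4 May 2031).
The standard-time date in Ethkir Prefecture, 4 May 2031, falls between 25 April and 28 November, so daylight saving is in effect and Ethkir Prefecture is at UTC+05:00.
22:00 UTC + 5h = 03:00 Ethkir Prefecture (rolling into the next day, 4 May 2031).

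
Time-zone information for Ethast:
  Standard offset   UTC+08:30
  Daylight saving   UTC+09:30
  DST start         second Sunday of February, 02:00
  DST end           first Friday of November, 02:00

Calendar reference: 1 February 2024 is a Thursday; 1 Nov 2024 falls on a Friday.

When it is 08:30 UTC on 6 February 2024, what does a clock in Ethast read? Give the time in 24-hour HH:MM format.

1 February 2024 is a Thursday, so the first Sunday is February 4 and the second is February 11.
1 November 2024 is a Friday, so the first Friday is November 1.
At the standard offset (UTC+08:30), 08:30 UTC + 8h30m = 17:00 Ethast standard time.
Daylight saving runs 11 February – 1 November; the standard-time date in Ethast, 6 February 2024, is outside that window, so Ethast is on standard time at UTC+08:30.
08:30 UTC + 8h30m = 17:00 local.

17:00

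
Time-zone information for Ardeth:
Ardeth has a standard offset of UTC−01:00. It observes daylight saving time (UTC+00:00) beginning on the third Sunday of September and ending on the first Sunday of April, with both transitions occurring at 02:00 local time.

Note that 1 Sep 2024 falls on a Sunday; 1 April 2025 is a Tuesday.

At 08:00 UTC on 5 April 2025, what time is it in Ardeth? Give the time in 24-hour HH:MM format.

08:00

1 September 2024 is a Sunday, so the first Sunday is September 1 and the third is September 15.
1 April 2025 is a Tuesday, so the first Sunday is April 6.
At the standard offset (UTC−01:00), 08:00 UTC − 1h = 07:00 Ardeth standard time.
The standard-time date in Ardeth, 5 April 2025, falls between 15 September 2024 and 6 April 2025, so daylight saving is in effect and Ardeth is at UTC+00:00.
08:00 UTC + 0h = 08:00 local.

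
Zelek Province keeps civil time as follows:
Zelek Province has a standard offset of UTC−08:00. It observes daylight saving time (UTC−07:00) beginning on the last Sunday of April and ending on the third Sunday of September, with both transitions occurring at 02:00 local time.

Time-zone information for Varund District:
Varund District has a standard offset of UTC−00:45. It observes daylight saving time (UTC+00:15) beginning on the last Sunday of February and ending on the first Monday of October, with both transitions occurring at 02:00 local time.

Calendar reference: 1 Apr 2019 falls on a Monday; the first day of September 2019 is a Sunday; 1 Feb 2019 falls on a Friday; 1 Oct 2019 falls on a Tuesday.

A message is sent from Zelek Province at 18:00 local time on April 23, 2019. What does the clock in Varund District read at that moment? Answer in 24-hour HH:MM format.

02:15

1 April 2019 is a Monday, so Sundays fall on 7, 14, 21, 28; the last is April 28.
1 September 2019 is a Sunday, so the first Sunday is September 1 and the third is September 15.
Daylight saving runs 28 April – 15 September; April 23, 2019 is outside that window, so Zelek Province is on standard time at UTC−08:00.
18:00 Zelek Province + 8h = 02:00 UTC (rolling into the next day, 24 April 2019).
1 February 2019 is a Friday, so Sundays fall on 3, 10, 17, 24; the last is February 24.
1 October 2019 is a Tuesday, so the first Monday is October 7.
At the standard offset (UTC−00:45), 02:00 UTC − 0h45m = 01:15 Varund District standard time.
The standard-time date in Varund District, April 24, 2019, lies within the daylight-saving period (24 February – 7 October), so Varund District is on daylight time, UTC+00:15.
02:00 UTC + 0h15m = 02:15 Varund District.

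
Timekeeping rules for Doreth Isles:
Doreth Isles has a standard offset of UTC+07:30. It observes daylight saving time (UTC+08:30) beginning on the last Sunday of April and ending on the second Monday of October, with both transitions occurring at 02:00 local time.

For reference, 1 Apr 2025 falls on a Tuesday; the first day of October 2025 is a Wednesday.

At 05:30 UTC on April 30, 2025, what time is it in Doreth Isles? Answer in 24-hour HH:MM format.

14:00

1 April 2025 is a Tuesday, so Sundays fall on 6, 13, 20, 27; the last is April 27.
1 October 2025 is a Wednesday, so the first Monday is October 6 and the second is October 13.
At the standard offset (UTC+07:30), 05:30 UTC + 7h30m = 13:00 Doreth Isles standard time.
Daylight saving runs 27 April – 13 October; the standard-time date in Doreth Isles, April 30, 2025, is inside that window, so Doreth Isles is at UTC+08:30.
05:30 UTC + 8h30m = 14:00 local.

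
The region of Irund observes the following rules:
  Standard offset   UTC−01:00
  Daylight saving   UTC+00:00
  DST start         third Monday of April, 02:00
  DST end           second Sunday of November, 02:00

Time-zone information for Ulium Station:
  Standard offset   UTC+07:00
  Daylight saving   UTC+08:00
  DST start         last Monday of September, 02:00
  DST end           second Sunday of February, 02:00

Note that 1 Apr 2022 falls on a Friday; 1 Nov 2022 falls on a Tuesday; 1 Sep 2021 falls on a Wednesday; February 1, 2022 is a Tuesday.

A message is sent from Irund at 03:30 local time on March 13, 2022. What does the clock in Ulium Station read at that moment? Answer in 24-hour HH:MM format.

11:30

1 April 2022 is a Friday, so the first Monday is April 4 and the third is April 18.
1 November 2022 is a Tuesday, so the first Sunday is November 6 and the second is November 13.
March 13, 2022 is outside the daylight-saving period (18 April – 13 November), so Irund is on standard time, UTC−01:00.
03:30 Irund + 1h = 04:30 UTC.
1 September 2021 is a Wednesday, so Mondays fall on 6, 13, 20, 27; the last is September 27.
1 February 2022 is a Tuesday, so the first Sunday is February 6 and the second is February 13.
At the standard offset (UTC+07:00), 04:30 UTC + 7h = 11:30 Ulium Station standard time.
The standard-time date in Ulium Station, March 13, 2022, does not fall between 27 September 2021 and 13 February 2022, so daylight saving is not in effect and Ulium Station is at UTC+07:00.
04:30 UTC + 7h = 11:30 Ulium Station.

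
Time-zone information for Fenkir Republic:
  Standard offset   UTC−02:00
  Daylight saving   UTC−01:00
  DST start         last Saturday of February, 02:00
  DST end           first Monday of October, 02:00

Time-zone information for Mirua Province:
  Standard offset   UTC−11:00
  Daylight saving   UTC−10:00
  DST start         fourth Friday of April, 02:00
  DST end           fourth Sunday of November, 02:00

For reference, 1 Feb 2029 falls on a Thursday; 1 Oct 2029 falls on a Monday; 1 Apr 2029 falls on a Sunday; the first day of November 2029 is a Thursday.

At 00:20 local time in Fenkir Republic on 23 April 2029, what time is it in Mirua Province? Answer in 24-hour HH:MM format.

14:20

1 February 2029 is a Thursday, so Saturdays fall on 3, 10, 17, 24; the last is February 24.
1 October 2029 is a Monday, so the first Monday is October 1.
23 April 2029 falls between 24 February and 1 October, so daylight saving is in effect and Fenkir Republic is at UTC−01:00.
00:20 Fenkir Republic + 1h = 01:20 UTC.
1 April 2029 is a Sunday, so the first Friday is April 6 and the fourth is April 27.
1 November 2029 is a Thursday, so the first Sunday is November 4 and the fourth is November 25.
At the standard offset (UTC−11:00), 01:20 UTC − 11h = 14:20 Mirua Province standard time (rolling into the previous day, 22 April 2029).
The standard-time date in Mirua Province, 22 April 2029, is outside the daylight-saving period (27 April – 25 November), so Mirua Province is on standard time, UTC−11:00.
01:20 UTC − 11h = 14:20 Mirua Province (rolling into the previous day, 22 April 2029).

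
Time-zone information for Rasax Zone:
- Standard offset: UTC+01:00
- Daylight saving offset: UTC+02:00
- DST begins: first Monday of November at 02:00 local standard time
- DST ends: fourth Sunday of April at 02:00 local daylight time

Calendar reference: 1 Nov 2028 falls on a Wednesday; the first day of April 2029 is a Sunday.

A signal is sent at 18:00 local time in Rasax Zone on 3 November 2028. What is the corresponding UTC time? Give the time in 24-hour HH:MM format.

1 November 2028 is a Wednesday, so the first Monday is November 6.
1 April 2029 is a Sunday, so the first Sunday is April 1 and the fourth is April 22.
3 November 2028 does not fall between 6 November 2028 and 22 April 2029, so daylight saving is not in effect and Rasax Zone is at UTC+01:00.
18:00 local − 1h = 17:00 UTC.

17:00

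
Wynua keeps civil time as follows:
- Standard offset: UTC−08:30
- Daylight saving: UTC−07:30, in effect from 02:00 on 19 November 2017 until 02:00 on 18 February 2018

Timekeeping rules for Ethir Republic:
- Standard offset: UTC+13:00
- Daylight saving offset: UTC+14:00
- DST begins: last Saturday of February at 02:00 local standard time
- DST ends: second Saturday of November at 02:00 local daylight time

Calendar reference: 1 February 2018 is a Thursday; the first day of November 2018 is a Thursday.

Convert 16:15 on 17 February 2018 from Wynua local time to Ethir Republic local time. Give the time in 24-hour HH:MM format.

12:45

17 February 2018 lies within the daylight-saving period (19 November 2017 – 18 February 2018), so Wynua is on daylight time, UTC−07:30.
16:15 Wynua + 7h30m = 23:45 UTC.
1 February 2018 is a Thursday, so Saturdays fall on 3, 10, 17, 24; the last is February 24.
1 November 2018 is a Thursday, so the first Saturday is November 3 and the second is November 10.
At the standard offset (UTC+13:00), 23:45 UTC + 13h = 12:45 Ethir Republic standard time (rolling into the next day, 18 February 2018).
The standard-time date in Ethir Republic, 18 February 2018, does not fall between 24 February and 10 November, so daylight saving is not in effect and Ethir Republic is at UTC+13:00.
23:45 UTC + 13h = 12:45 Ethir Republic (rolling into the next day, 18 February 2018).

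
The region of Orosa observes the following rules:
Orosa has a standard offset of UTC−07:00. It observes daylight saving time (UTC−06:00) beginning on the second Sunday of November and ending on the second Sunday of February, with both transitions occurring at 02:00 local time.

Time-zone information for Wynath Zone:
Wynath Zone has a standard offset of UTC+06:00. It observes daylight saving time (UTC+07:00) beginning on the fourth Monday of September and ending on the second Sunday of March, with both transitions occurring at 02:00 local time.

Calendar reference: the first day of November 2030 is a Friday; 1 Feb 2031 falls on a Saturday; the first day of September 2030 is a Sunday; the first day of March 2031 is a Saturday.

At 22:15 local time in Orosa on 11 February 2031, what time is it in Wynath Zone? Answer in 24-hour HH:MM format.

12:15

1 November 2030 is a Friday, so the first Sunday is November 3 and the second is November 10.
1 February 2031 is a Saturday, so the first Sunday is February 2 and the second is February 9.
Daylight saving runs 10 November 2030 – 9 February 2031; 11 February 2031 is outside that window, so Orosa is on standard time at UTC−07:00.
22:15 Orosa + 7h = 05:15 UTC (rolling into the next day, 12 February 2031).
1 September 2030 is a Sunday, so the first Monday is September 2 and the fourth is September 23.
1 March 2031 is a Saturday, so the first Sunday is March 2 and the second is March 9.
At the standard offset (UTC+06:00), 05:15 UTC + 6h = 11:15 Wynath Zone standard time.
Daylight saving runs 23 September 2030 – 9 March 2031; the standard-time date in Wynath Zone, 12 February 2031, is inside that window, so Wynath Zone is at UTC+07:00.
05:15 UTC + 7h = 12:15 Wynath Zone.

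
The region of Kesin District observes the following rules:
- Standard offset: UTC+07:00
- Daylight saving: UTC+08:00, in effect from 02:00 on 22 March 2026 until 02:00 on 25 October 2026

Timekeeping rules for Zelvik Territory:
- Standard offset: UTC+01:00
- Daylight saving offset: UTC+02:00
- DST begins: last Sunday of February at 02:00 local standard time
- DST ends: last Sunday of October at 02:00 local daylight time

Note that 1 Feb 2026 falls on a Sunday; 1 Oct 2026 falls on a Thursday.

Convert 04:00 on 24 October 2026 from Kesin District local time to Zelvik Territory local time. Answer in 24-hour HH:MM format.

22:00

24 October 2026 falls between 22 March and 25 October, so daylight saving is in effect and Kesin District is at UTC+08:00.
04:00 Kesin District − 8h = 20:00 UTC (rolling into the previous day, 23 October 2026).
1 February 2026 is a Sunday, so Sundays fall on 1, 8, 15, 22; the last is February 22.
1 October 2026 is a Thursday, so Sundays fall on 4, 11, 18, 25; the last is October 25.
At the standard offset (UTC+01:00), 20:00 UTC + 1h = 21:00 Zelvik Territory standard time.
The standard-time date in Zelvik Territory, 23 October 2026, lies within the daylight-saving period (22 February – 25 October), so Zelvik Territory is on daylight time, UTC+02:00.
20:00 UTC + 2h = 22:00 Zelvik Territory.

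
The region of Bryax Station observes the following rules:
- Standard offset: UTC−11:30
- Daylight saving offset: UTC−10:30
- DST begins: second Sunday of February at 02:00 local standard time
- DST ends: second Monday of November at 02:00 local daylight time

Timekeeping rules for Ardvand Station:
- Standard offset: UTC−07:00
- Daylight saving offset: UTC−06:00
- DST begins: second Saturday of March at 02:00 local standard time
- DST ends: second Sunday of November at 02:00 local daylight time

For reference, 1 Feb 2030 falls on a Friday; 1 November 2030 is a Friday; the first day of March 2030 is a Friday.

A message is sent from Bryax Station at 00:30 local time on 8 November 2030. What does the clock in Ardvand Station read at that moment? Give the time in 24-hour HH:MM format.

05:00

1 February 2030 is a Friday, so the first Sunday is February 3 and the second is February 10.
1 November 2030 is a Friday, so the first Monday is November 4 and the second is November 11.
8 November 2030 falls between 10 February and 11 November, so daylight saving is in effect and Bryax Station is at UTC−10:30.
00:30 Bryax Station + 10h30m = 11:00 UTC.
1 March 2030 is a Friday, so the first Saturday is March 2 and the second is March 9.
1 November 2030 is a Friday, so the first Sunday is November 3 and the second is November 10.
At the standard offset (UTC−07:00), 11:00 UTC − 7h = 04:00 Ardvand Station standard time.
Daylight saving runs 9 March – 10 November; the standard-time date in Ardvand Station, 8 November 2030, is inside that window, so Ardvand Station is at UTC−06:00.
11:00 UTC − 6h = 05:00 Ardvand Station.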